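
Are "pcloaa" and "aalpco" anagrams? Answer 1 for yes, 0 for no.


Strings: "pcloaa", "aalpco"
Sorted first:  aaclop
Sorted second: aaclop
Sorted forms match => anagrams

1


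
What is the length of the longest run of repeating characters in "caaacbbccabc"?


Input: "caaacbbccabc"
Scanning for longest run:
  Position 1 ('a'): new char, reset run to 1
  Position 2 ('a'): continues run of 'a', length=2
  Position 3 ('a'): continues run of 'a', length=3
  Position 4 ('c'): new char, reset run to 1
  Position 5 ('b'): new char, reset run to 1
  Position 6 ('b'): continues run of 'b', length=2
  Position 7 ('c'): new char, reset run to 1
  Position 8 ('c'): continues run of 'c', length=2
  Position 9 ('a'): new char, reset run to 1
  Position 10 ('b'): new char, reset run to 1
  Position 11 ('c'): new char, reset run to 1
Longest run: 'a' with length 3

3


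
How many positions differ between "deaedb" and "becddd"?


Comparing "deaedb" and "becddd" position by position:
  Position 0: 'd' vs 'b' => DIFFER
  Position 1: 'e' vs 'e' => same
  Position 2: 'a' vs 'c' => DIFFER
  Position 3: 'e' vs 'd' => DIFFER
  Position 4: 'd' vs 'd' => same
  Position 5: 'b' vs 'd' => DIFFER
Positions that differ: 4

4


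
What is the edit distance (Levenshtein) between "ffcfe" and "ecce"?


Computing edit distance: "ffcfe" -> "ecce"
DP table:
           e    c    c    e
      0    1    2    3    4
  f   1    1    2    3    4
  f   2    2    2    3    4
  c   3    3    2    2    3
  f   4    4    3    3    3
  e   5    4    4    4    3
Edit distance = dp[5][4] = 3

3


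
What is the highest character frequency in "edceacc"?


Input: edceacc
Character counts:
  'a': 1
  'c': 3
  'd': 1
  'e': 2
Maximum frequency: 3

3


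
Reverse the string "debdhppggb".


Input: debdhppggb
Reading characters right to left:
  Position 9: 'b'
  Position 8: 'g'
  Position 7: 'g'
  Position 6: 'p'
  Position 5: 'p'
  Position 4: 'h'
  Position 3: 'd'
  Position 2: 'b'
  Position 1: 'e'
  Position 0: 'd'
Reversed: bggpphdbed

bggpphdbed


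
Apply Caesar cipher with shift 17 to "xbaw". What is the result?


Caesar cipher: shift "xbaw" by 17
  'x' (pos 23) + 17 = pos 14 = 'o'
  'b' (pos 1) + 17 = pos 18 = 's'
  'a' (pos 0) + 17 = pos 17 = 'r'
  'w' (pos 22) + 17 = pos 13 = 'n'
Result: osrn

osrn


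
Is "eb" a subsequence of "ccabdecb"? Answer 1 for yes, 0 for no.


Check if "eb" is a subsequence of "ccabdecb"
Greedy scan:
  Position 0 ('c'): no match needed
  Position 1 ('c'): no match needed
  Position 2 ('a'): no match needed
  Position 3 ('b'): no match needed
  Position 4 ('d'): no match needed
  Position 5 ('e'): matches sub[0] = 'e'
  Position 6 ('c'): no match needed
  Position 7 ('b'): matches sub[1] = 'b'
All 2 characters matched => is a subsequence

1


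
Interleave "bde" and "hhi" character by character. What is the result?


Interleaving "bde" and "hhi":
  Position 0: 'b' from first, 'h' from second => "bh"
  Position 1: 'd' from first, 'h' from second => "dh"
  Position 2: 'e' from first, 'i' from second => "ei"
Result: bhdhei

bhdhei


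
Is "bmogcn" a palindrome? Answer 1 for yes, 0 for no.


Input: bmogcn
Reversed: ncgomb
  Compare pos 0 ('b') with pos 5 ('n'): MISMATCH
  Compare pos 1 ('m') with pos 4 ('c'): MISMATCH
  Compare pos 2 ('o') with pos 3 ('g'): MISMATCH
Result: not a palindrome

0


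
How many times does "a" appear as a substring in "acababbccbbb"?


Searching for "a" in "acababbccbbb"
Scanning each position:
  Position 0: "a" => MATCH
  Position 1: "c" => no
  Position 2: "a" => MATCH
  Position 3: "b" => no
  Position 4: "a" => MATCH
  Position 5: "b" => no
  Position 6: "b" => no
  Position 7: "c" => no
  Position 8: "c" => no
  Position 9: "b" => no
  Position 10: "b" => no
  Position 11: "b" => no
Total occurrences: 3

3


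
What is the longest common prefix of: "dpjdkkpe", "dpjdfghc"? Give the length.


Words: dpjdkkpe, dpjdfghc
  Position 0: all 'd' => match
  Position 1: all 'p' => match
  Position 2: all 'j' => match
  Position 3: all 'd' => match
  Position 4: ('k', 'f') => mismatch, stop
LCP = "dpjd" (length 4)

4


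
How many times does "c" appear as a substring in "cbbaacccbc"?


Searching for "c" in "cbbaacccbc"
Scanning each position:
  Position 0: "c" => MATCH
  Position 1: "b" => no
  Position 2: "b" => no
  Position 3: "a" => no
  Position 4: "a" => no
  Position 5: "c" => MATCH
  Position 6: "c" => MATCH
  Position 7: "c" => MATCH
  Position 8: "b" => no
  Position 9: "c" => MATCH
Total occurrences: 5

5


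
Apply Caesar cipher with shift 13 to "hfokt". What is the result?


Caesar cipher: shift "hfokt" by 13
  'h' (pos 7) + 13 = pos 20 = 'u'
  'f' (pos 5) + 13 = pos 18 = 's'
  'o' (pos 14) + 13 = pos 1 = 'b'
  'k' (pos 10) + 13 = pos 23 = 'x'
  't' (pos 19) + 13 = pos 6 = 'g'
Result: usbxg

usbxg


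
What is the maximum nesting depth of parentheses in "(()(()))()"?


Input: "(()(()))()"
Tracking depth:
  Position 0 '(': depth becomes 1
  Position 1 '(': depth becomes 2
  Position 2 ')': depth becomes 1
  Position 3 '(': depth becomes 2
  Position 4 '(': depth becomes 3
  Position 5 ')': depth becomes 2
  Position 6 ')': depth becomes 1
  Position 7 ')': depth becomes 0
  Position 8 '(': depth becomes 1
  Position 9 ')': depth becomes 0
Maximum depth reached: 3

3


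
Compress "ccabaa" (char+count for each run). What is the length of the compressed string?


Input: ccabaa
Runs:
  'c' x 2 => "c2"
  'a' x 1 => "a1"
  'b' x 1 => "b1"
  'a' x 2 => "a2"
Compressed: "c2a1b1a2"
Compressed length: 8

8


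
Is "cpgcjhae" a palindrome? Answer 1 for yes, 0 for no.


Input: cpgcjhae
Reversed: eahjcgpc
  Compare pos 0 ('c') with pos 7 ('e'): MISMATCH
  Compare pos 1 ('p') with pos 6 ('a'): MISMATCH
  Compare pos 2 ('g') with pos 5 ('h'): MISMATCH
  Compare pos 3 ('c') with pos 4 ('j'): MISMATCH
Result: not a palindrome

0


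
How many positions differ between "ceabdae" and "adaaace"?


Comparing "ceabdae" and "adaaace" position by position:
  Position 0: 'c' vs 'a' => DIFFER
  Position 1: 'e' vs 'd' => DIFFER
  Position 2: 'a' vs 'a' => same
  Position 3: 'b' vs 'a' => DIFFER
  Position 4: 'd' vs 'a' => DIFFER
  Position 5: 'a' vs 'c' => DIFFER
  Position 6: 'e' vs 'e' => same
Positions that differ: 5

5


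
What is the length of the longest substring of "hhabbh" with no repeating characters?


Input: "hhabbh"
Sliding window (track last position of each char):
  Position 0 ('h'): window [0,0] length 1 -- new best
  Position 1 ('h'): repeat (last at 0), move window start to 1
  Position 1 ('h'): window [1,1] length 1
  Position 2 ('a'): window [1,2] length 2 -- new best
  Position 3 ('b'): window [1,3] length 3 -- new best
  Position 4 ('b'): repeat (last at 3), move window start to 4
  Position 4 ('b'): window [4,4] length 1
  Position 5 ('h'): window [4,5] length 2
Longest substring with no repeats: "hab" with length 3

3


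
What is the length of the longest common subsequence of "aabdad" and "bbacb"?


LCS of "aabdad" and "bbacb"
DP table:
           b    b    a    c    b
      0    0    0    0    0    0
  a   0    0    0    1    1    1
  a   0    0    0    1    1    1
  b   0    1    1    1    1    2
  d   0    1    1    1    1    2
  a   0    1    1    2    2    2
  d   0    1    1    2    2    2
LCS length = dp[6][5] = 2

2


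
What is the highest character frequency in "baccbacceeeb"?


Input: baccbacceeeb
Character counts:
  'a': 2
  'b': 3
  'c': 4
  'e': 3
Maximum frequency: 4

4


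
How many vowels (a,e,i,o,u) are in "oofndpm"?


Input: oofndpm
Checking each character:
  'o' at position 0: vowel (running total: 1)
  'o' at position 1: vowel (running total: 2)
  'f' at position 2: consonant
  'n' at position 3: consonant
  'd' at position 4: consonant
  'p' at position 5: consonant
  'm' at position 6: consonant
Total vowels: 2

2


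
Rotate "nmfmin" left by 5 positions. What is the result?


Input: "nmfmin", rotate left by 5
First 5 characters: "nmfmi"
Remaining characters: "n"
Concatenate remaining + first: "n" + "nmfmi" = "nnmfmi"

nnmfmi


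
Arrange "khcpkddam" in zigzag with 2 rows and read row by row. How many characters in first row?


Zigzag "khcpkddam" into 2 rows:
Placing characters:
  'k' => row 0
  'h' => row 1
  'c' => row 0
  'p' => row 1
  'k' => row 0
  'd' => row 1
  'd' => row 0
  'a' => row 1
  'm' => row 0
Rows:
  Row 0: "kckdm"
  Row 1: "hpda"
First row length: 5

5


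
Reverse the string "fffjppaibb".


Input: fffjppaibb
Reading characters right to left:
  Position 9: 'b'
  Position 8: 'b'
  Position 7: 'i'
  Position 6: 'a'
  Position 5: 'p'
  Position 4: 'p'
  Position 3: 'j'
  Position 2: 'f'
  Position 1: 'f'
  Position 0: 'f'
Reversed: bbiappjfff

bbiappjfff


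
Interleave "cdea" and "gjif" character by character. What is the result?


Interleaving "cdea" and "gjif":
  Position 0: 'c' from first, 'g' from second => "cg"
  Position 1: 'd' from first, 'j' from second => "dj"
  Position 2: 'e' from first, 'i' from second => "ei"
  Position 3: 'a' from first, 'f' from second => "af"
Result: cgdjeiaf

cgdjeiaf


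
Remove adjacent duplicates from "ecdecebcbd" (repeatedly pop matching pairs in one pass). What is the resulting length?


Input: ecdecebcbd
Stack-based adjacent duplicate removal:
  Read 'e': push. Stack: e
  Read 'c': push. Stack: ec
  Read 'd': push. Stack: ecd
  Read 'e': push. Stack: ecde
  Read 'c': push. Stack: ecdec
  Read 'e': push. Stack: ecdece
  Read 'b': push. Stack: ecdeceb
  Read 'c': push. Stack: ecdecebc
  Read 'b': push. Stack: ecdecebcb
  Read 'd': push. Stack: ecdecebcbd
Final stack: "ecdecebcbd" (length 10)

10


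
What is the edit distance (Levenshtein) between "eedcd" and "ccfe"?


Computing edit distance: "eedcd" -> "ccfe"
DP table:
           c    c    f    e
      0    1    2    3    4
  e   1    1    2    3    3
  e   2    2    2    3    3
  d   3    3    3    3    4
  c   4    3    3    4    4
  d   5    4    4    4    5
Edit distance = dp[5][4] = 5

5


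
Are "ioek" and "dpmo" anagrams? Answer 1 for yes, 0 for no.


Strings: "ioek", "dpmo"
Sorted first:  eiko
Sorted second: dmop
Differ at position 0: 'e' vs 'd' => not anagrams

0


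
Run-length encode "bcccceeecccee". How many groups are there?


Input: bcccceeecccee
Scanning for consecutive runs:
  Group 1: 'b' x 1 (positions 0-0)
  Group 2: 'c' x 4 (positions 1-4)
  Group 3: 'e' x 3 (positions 5-7)
  Group 4: 'c' x 3 (positions 8-10)
  Group 5: 'e' x 2 (positions 11-12)
Total groups: 5

5


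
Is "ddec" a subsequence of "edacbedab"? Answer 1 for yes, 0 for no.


Check if "ddec" is a subsequence of "edacbedab"
Greedy scan:
  Position 0 ('e'): no match needed
  Position 1 ('d'): matches sub[0] = 'd'
  Position 2 ('a'): no match needed
  Position 3 ('c'): no match needed
  Position 4 ('b'): no match needed
  Position 5 ('e'): no match needed
  Position 6 ('d'): matches sub[1] = 'd'
  Position 7 ('a'): no match needed
  Position 8 ('b'): no match needed
Only matched 2/4 characters => not a subsequence

0


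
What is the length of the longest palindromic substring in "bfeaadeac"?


Input: "bfeaadeac"
Checking substrings for palindromes:
  [3:5] "aa" (len 2) => palindrome
Longest palindromic substring: "aa" with length 2

2


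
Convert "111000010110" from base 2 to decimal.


Input: "111000010110" in base 2
Positional expansion:
  Digit '1' (value 1) x 2^11 = 2048
  Digit '1' (value 1) x 2^10 = 1024
  Digit '1' (value 1) x 2^9 = 512
  Digit '0' (value 0) x 2^8 = 0
  Digit '0' (value 0) x 2^7 = 0
  Digit '0' (value 0) x 2^6 = 0
  Digit '0' (value 0) x 2^5 = 0
  Digit '1' (value 1) x 2^4 = 16
  Digit '0' (value 0) x 2^3 = 0
  Digit '1' (value 1) x 2^2 = 4
  Digit '1' (value 1) x 2^1 = 2
  Digit '0' (value 0) x 2^0 = 0
Sum = 3606

3606


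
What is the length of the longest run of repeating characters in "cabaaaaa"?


Input: "cabaaaaa"
Scanning for longest run:
  Position 1 ('a'): new char, reset run to 1
  Position 2 ('b'): new char, reset run to 1
  Position 3 ('a'): new char, reset run to 1
  Position 4 ('a'): continues run of 'a', length=2
  Position 5 ('a'): continues run of 'a', length=3
  Position 6 ('a'): continues run of 'a', length=4
  Position 7 ('a'): continues run of 'a', length=5
Longest run: 'a' with length 5

5


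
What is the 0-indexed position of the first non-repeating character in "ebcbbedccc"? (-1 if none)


Input: ebcbbedccc
Character frequencies:
  'b': 3
  'c': 4
  'd': 1
  'e': 2
Scanning left to right for freq == 1:
  Position 0 ('e'): freq=2, skip
  Position 1 ('b'): freq=3, skip
  Position 2 ('c'): freq=4, skip
  Position 3 ('b'): freq=3, skip
  Position 4 ('b'): freq=3, skip
  Position 5 ('e'): freq=2, skip
  Position 6 ('d'): unique! => answer = 6

6


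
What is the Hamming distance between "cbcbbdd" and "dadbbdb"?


Comparing "cbcbbdd" and "dadbbdb" position by position:
  Position 0: 'c' vs 'd' => differ
  Position 1: 'b' vs 'a' => differ
  Position 2: 'c' vs 'd' => differ
  Position 3: 'b' vs 'b' => same
  Position 4: 'b' vs 'b' => same
  Position 5: 'd' vs 'd' => same
  Position 6: 'd' vs 'b' => differ
Total differences (Hamming distance): 4

4


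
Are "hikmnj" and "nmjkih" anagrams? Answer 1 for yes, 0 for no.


Strings: "hikmnj", "nmjkih"
Sorted first:  hijkmn
Sorted second: hijkmn
Sorted forms match => anagrams

1


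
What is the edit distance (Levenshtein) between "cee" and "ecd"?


Computing edit distance: "cee" -> "ecd"
DP table:
           e    c    d
      0    1    2    3
  c   1    1    1    2
  e   2    1    2    2
  e   3    2    2    3
Edit distance = dp[3][3] = 3

3


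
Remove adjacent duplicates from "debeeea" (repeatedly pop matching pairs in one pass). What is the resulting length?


Input: debeeea
Stack-based adjacent duplicate removal:
  Read 'd': push. Stack: d
  Read 'e': push. Stack: de
  Read 'b': push. Stack: deb
  Read 'e': push. Stack: debe
  Read 'e': matches stack top 'e' => pop. Stack: deb
  Read 'e': push. Stack: debe
  Read 'a': push. Stack: debea
Final stack: "debea" (length 5)

5


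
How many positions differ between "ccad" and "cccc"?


Comparing "ccad" and "cccc" position by position:
  Position 0: 'c' vs 'c' => same
  Position 1: 'c' vs 'c' => same
  Position 2: 'a' vs 'c' => DIFFER
  Position 3: 'd' vs 'c' => DIFFER
Positions that differ: 2

2


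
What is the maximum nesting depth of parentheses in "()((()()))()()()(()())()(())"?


Input: "()((()()))()()()(()())()(())"
Tracking depth:
  Position 0 '(': depth becomes 1
  Position 1 ')': depth becomes 0
  Position 2 '(': depth becomes 1
  Position 3 '(': depth becomes 2
  Position 4 '(': depth becomes 3
  Position 5 ')': depth becomes 2
  Position 6 '(': depth becomes 3
  Position 7 ')': depth becomes 2
  Position 8 ')': depth becomes 1
  Position 9 ')': depth becomes 0
  Position 10 '(': depth becomes 1
  Position 11 ')': depth becomes 0
  Position 12 '(': depth becomes 1
  Position 13 ')': depth becomes 0
  Position 14 '(': depth becomes 1
  Position 15 ')': depth becomes 0
  Position 16 '(': depth becomes 1
  Position 17 '(': depth becomes 2
  Position 18 ')': depth becomes 1
  Position 19 '(': depth becomes 2
  Position 20 ')': depth becomes 1
  Position 21 ')': depth becomes 0
  Position 22 '(': depth becomes 1
  Position 23 ')': depth becomes 0
  Position 24 '(': depth becomes 1
  Position 25 '(': depth becomes 2
  Position 26 ')': depth becomes 1
  Position 27 ')': depth becomes 0
Maximum depth reached: 3

3


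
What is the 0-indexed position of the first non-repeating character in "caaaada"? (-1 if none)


Input: caaaada
Character frequencies:
  'a': 5
  'c': 1
  'd': 1
Scanning left to right for freq == 1:
  Position 0 ('c'): unique! => answer = 0

0


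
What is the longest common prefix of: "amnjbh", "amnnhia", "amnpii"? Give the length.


Words: amnjbh, amnnhia, amnpii
  Position 0: all 'a' => match
  Position 1: all 'm' => match
  Position 2: all 'n' => match
  Position 3: ('j', 'n', 'p') => mismatch, stop
LCP = "amn" (length 3)

3


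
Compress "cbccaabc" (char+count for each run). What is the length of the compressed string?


Input: cbccaabc
Runs:
  'c' x 1 => "c1"
  'b' x 1 => "b1"
  'c' x 2 => "c2"
  'a' x 2 => "a2"
  'b' x 1 => "b1"
  'c' x 1 => "c1"
Compressed: "c1b1c2a2b1c1"
Compressed length: 12

12


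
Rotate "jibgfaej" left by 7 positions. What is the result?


Input: "jibgfaej", rotate left by 7
First 7 characters: "jibgfae"
Remaining characters: "j"
Concatenate remaining + first: "j" + "jibgfae" = "jjibgfae"

jjibgfae


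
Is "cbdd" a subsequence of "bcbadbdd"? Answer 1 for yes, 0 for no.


Check if "cbdd" is a subsequence of "bcbadbdd"
Greedy scan:
  Position 0 ('b'): no match needed
  Position 1 ('c'): matches sub[0] = 'c'
  Position 2 ('b'): matches sub[1] = 'b'
  Position 3 ('a'): no match needed
  Position 4 ('d'): matches sub[2] = 'd'
  Position 5 ('b'): no match needed
  Position 6 ('d'): matches sub[3] = 'd'
  Position 7 ('d'): no match needed
All 4 characters matched => is a subsequence

1


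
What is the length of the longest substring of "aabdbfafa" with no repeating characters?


Input: "aabdbfafa"
Sliding window (track last position of each char):
  Position 0 ('a'): window [0,0] length 1 -- new best
  Position 1 ('a'): repeat (last at 0), move window start to 1
  Position 1 ('a'): window [1,1] length 1
  Position 2 ('b'): window [1,2] length 2 -- new best
  Position 3 ('d'): window [1,3] length 3 -- new best
  Position 4 ('b'): repeat (last at 2), move window start to 3
  Position 4 ('b'): window [3,4] length 2
  Position 5 ('f'): window [3,5] length 3
  Position 6 ('a'): window [3,6] length 4 -- new best
  Position 7 ('f'): repeat (last at 5), move window start to 6
  Position 7 ('f'): window [6,7] length 2
  Position 8 ('a'): repeat (last at 6), move window start to 7
  Position 8 ('a'): window [7,8] length 2
Longest substring with no repeats: "dbfa" with length 4

4


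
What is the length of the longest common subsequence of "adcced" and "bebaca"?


LCS of "adcced" and "bebaca"
DP table:
           b    e    b    a    c    a
      0    0    0    0    0    0    0
  a   0    0    0    0    1    1    1
  d   0    0    0    0    1    1    1
  c   0    0    0    0    1    2    2
  c   0    0    0    0    1    2    2
  e   0    0    1    1    1    2    2
  d   0    0    1    1    1    2    2
LCS length = dp[6][6] = 2

2


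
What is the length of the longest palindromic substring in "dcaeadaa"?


Input: "dcaeadaa"
Checking substrings for palindromes:
  [2:5] "aea" (len 3) => palindrome
  [4:7] "ada" (len 3) => palindrome
  [6:8] "aa" (len 2) => palindrome
Longest palindromic substring: "aea" with length 3

3


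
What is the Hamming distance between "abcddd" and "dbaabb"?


Comparing "abcddd" and "dbaabb" position by position:
  Position 0: 'a' vs 'd' => differ
  Position 1: 'b' vs 'b' => same
  Position 2: 'c' vs 'a' => differ
  Position 3: 'd' vs 'a' => differ
  Position 4: 'd' vs 'b' => differ
  Position 5: 'd' vs 'b' => differ
Total differences (Hamming distance): 5

5


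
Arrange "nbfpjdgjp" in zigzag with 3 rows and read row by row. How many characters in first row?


Zigzag "nbfpjdgjp" into 3 rows:
Placing characters:
  'n' => row 0
  'b' => row 1
  'f' => row 2
  'p' => row 1
  'j' => row 0
  'd' => row 1
  'g' => row 2
  'j' => row 1
  'p' => row 0
Rows:
  Row 0: "njp"
  Row 1: "bpdj"
  Row 2: "fg"
First row length: 3

3


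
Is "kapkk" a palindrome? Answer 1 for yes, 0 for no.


Input: kapkk
Reversed: kkpak
  Compare pos 0 ('k') with pos 4 ('k'): match
  Compare pos 1 ('a') with pos 3 ('k'): MISMATCH
Result: not a palindrome

0


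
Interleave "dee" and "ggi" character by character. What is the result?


Interleaving "dee" and "ggi":
  Position 0: 'd' from first, 'g' from second => "dg"
  Position 1: 'e' from first, 'g' from second => "eg"
  Position 2: 'e' from first, 'i' from second => "ei"
Result: dgegei

dgegei


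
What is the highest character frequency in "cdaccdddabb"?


Input: cdaccdddabb
Character counts:
  'a': 2
  'b': 2
  'c': 3
  'd': 4
Maximum frequency: 4

4


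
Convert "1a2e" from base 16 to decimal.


Input: "1a2e" in base 16
Positional expansion:
  Digit '1' (value 1) x 16^3 = 4096
  Digit 'a' (value 10) x 16^2 = 2560
  Digit '2' (value 2) x 16^1 = 32
  Digit 'e' (value 14) x 16^0 = 14
Sum = 6702

6702


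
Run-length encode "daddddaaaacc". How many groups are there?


Input: daddddaaaacc
Scanning for consecutive runs:
  Group 1: 'd' x 1 (positions 0-0)
  Group 2: 'a' x 1 (positions 1-1)
  Group 3: 'd' x 4 (positions 2-5)
  Group 4: 'a' x 4 (positions 6-9)
  Group 5: 'c' x 2 (positions 10-11)
Total groups: 5

5


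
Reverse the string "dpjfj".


Input: dpjfj
Reading characters right to left:
  Position 4: 'j'
  Position 3: 'f'
  Position 2: 'j'
  Position 1: 'p'
  Position 0: 'd'
Reversed: jfjpd

jfjpd


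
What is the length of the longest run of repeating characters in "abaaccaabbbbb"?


Input: "abaaccaabbbbb"
Scanning for longest run:
  Position 1 ('b'): new char, reset run to 1
  Position 2 ('a'): new char, reset run to 1
  Position 3 ('a'): continues run of 'a', length=2
  Position 4 ('c'): new char, reset run to 1
  Position 5 ('c'): continues run of 'c', length=2
  Position 6 ('a'): new char, reset run to 1
  Position 7 ('a'): continues run of 'a', length=2
  Position 8 ('b'): new char, reset run to 1
  Position 9 ('b'): continues run of 'b', length=2
  Position 10 ('b'): continues run of 'b', length=3
  Position 11 ('b'): continues run of 'b', length=4
  Position 12 ('b'): continues run of 'b', length=5
Longest run: 'b' with length 5

5


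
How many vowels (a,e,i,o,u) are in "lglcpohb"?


Input: lglcpohb
Checking each character:
  'l' at position 0: consonant
  'g' at position 1: consonant
  'l' at position 2: consonant
  'c' at position 3: consonant
  'p' at position 4: consonant
  'o' at position 5: vowel (running total: 1)
  'h' at position 6: consonant
  'b' at position 7: consonant
Total vowels: 1

1


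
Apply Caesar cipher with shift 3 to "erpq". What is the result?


Caesar cipher: shift "erpq" by 3
  'e' (pos 4) + 3 = pos 7 = 'h'
  'r' (pos 17) + 3 = pos 20 = 'u'
  'p' (pos 15) + 3 = pos 18 = 's'
  'q' (pos 16) + 3 = pos 19 = 't'
Result: hust

hust


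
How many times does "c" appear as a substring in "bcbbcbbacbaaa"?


Searching for "c" in "bcbbcbbacbaaa"
Scanning each position:
  Position 0: "b" => no
  Position 1: "c" => MATCH
  Position 2: "b" => no
  Position 3: "b" => no
  Position 4: "c" => MATCH
  Position 5: "b" => no
  Position 6: "b" => no
  Position 7: "a" => no
  Position 8: "c" => MATCH
  Position 9: "b" => no
  Position 10: "a" => no
  Position 11: "a" => no
  Position 12: "a" => no
Total occurrences: 3

3


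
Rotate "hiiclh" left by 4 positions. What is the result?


Input: "hiiclh", rotate left by 4
First 4 characters: "hiic"
Remaining characters: "lh"
Concatenate remaining + first: "lh" + "hiic" = "lhhiic"

lhhiic


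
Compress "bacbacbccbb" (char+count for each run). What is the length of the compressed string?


Input: bacbacbccbb
Runs:
  'b' x 1 => "b1"
  'a' x 1 => "a1"
  'c' x 1 => "c1"
  'b' x 1 => "b1"
  'a' x 1 => "a1"
  'c' x 1 => "c1"
  'b' x 1 => "b1"
  'c' x 2 => "c2"
  'b' x 2 => "b2"
Compressed: "b1a1c1b1a1c1b1c2b2"
Compressed length: 18

18


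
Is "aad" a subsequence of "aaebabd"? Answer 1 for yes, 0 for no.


Check if "aad" is a subsequence of "aaebabd"
Greedy scan:
  Position 0 ('a'): matches sub[0] = 'a'
  Position 1 ('a'): matches sub[1] = 'a'
  Position 2 ('e'): no match needed
  Position 3 ('b'): no match needed
  Position 4 ('a'): no match needed
  Position 5 ('b'): no match needed
  Position 6 ('d'): matches sub[2] = 'd'
All 3 characters matched => is a subsequence

1


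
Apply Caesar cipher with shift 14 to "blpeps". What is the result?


Caesar cipher: shift "blpeps" by 14
  'b' (pos 1) + 14 = pos 15 = 'p'
  'l' (pos 11) + 14 = pos 25 = 'z'
  'p' (pos 15) + 14 = pos 3 = 'd'
  'e' (pos 4) + 14 = pos 18 = 's'
  'p' (pos 15) + 14 = pos 3 = 'd'
  's' (pos 18) + 14 = pos 6 = 'g'
Result: pzdsdg

pzdsdg


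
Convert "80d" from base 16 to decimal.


Input: "80d" in base 16
Positional expansion:
  Digit '8' (value 8) x 16^2 = 2048
  Digit '0' (value 0) x 16^1 = 0
  Digit 'd' (value 13) x 16^0 = 13
Sum = 2061

2061


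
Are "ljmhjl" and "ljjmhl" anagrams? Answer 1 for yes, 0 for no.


Strings: "ljmhjl", "ljjmhl"
Sorted first:  hjjllm
Sorted second: hjjllm
Sorted forms match => anagrams

1


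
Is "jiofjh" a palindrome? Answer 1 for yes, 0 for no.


Input: jiofjh
Reversed: hjfoij
  Compare pos 0 ('j') with pos 5 ('h'): MISMATCH
  Compare pos 1 ('i') with pos 4 ('j'): MISMATCH
  Compare pos 2 ('o') with pos 3 ('f'): MISMATCH
Result: not a palindrome

0


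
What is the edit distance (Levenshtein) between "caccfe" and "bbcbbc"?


Computing edit distance: "caccfe" -> "bbcbbc"
DP table:
           b    b    c    b    b    c
      0    1    2    3    4    5    6
  c   1    1    2    2    3    4    5
  a   2    2    2    3    3    4    5
  c   3    3    3    2    3    4    4
  c   4    4    4    3    3    4    4
  f   5    5    5    4    4    4    5
  e   6    6    6    5    5    5    5
Edit distance = dp[6][6] = 5

5


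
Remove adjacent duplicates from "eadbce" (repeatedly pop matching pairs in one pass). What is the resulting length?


Input: eadbce
Stack-based adjacent duplicate removal:
  Read 'e': push. Stack: e
  Read 'a': push. Stack: ea
  Read 'd': push. Stack: ead
  Read 'b': push. Stack: eadb
  Read 'c': push. Stack: eadbc
  Read 'e': push. Stack: eadbce
Final stack: "eadbce" (length 6)

6


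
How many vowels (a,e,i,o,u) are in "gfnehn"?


Input: gfnehn
Checking each character:
  'g' at position 0: consonant
  'f' at position 1: consonant
  'n' at position 2: consonant
  'e' at position 3: vowel (running total: 1)
  'h' at position 4: consonant
  'n' at position 5: consonant
Total vowels: 1

1


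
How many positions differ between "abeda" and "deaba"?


Comparing "abeda" and "deaba" position by position:
  Position 0: 'a' vs 'd' => DIFFER
  Position 1: 'b' vs 'e' => DIFFER
  Position 2: 'e' vs 'a' => DIFFER
  Position 3: 'd' vs 'b' => DIFFER
  Position 4: 'a' vs 'a' => same
Positions that differ: 4

4


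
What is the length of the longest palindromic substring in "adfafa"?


Input: "adfafa"
Checking substrings for palindromes:
  [2:5] "faf" (len 3) => palindrome
  [3:6] "afa" (len 3) => palindrome
Longest palindromic substring: "faf" with length 3

3


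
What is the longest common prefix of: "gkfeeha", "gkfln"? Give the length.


Words: gkfeeha, gkfln
  Position 0: all 'g' => match
  Position 1: all 'k' => match
  Position 2: all 'f' => match
  Position 3: ('e', 'l') => mismatch, stop
LCP = "gkf" (length 3)

3


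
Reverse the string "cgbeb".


Input: cgbeb
Reading characters right to left:
  Position 4: 'b'
  Position 3: 'e'
  Position 2: 'b'
  Position 1: 'g'
  Position 0: 'c'
Reversed: bebgc

bebgc


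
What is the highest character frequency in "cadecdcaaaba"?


Input: cadecdcaaaba
Character counts:
  'a': 5
  'b': 1
  'c': 3
  'd': 2
  'e': 1
Maximum frequency: 5

5


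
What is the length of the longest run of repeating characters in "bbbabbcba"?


Input: "bbbabbcba"
Scanning for longest run:
  Position 1 ('b'): continues run of 'b', length=2
  Position 2 ('b'): continues run of 'b', length=3
  Position 3 ('a'): new char, reset run to 1
  Position 4 ('b'): new char, reset run to 1
  Position 5 ('b'): continues run of 'b', length=2
  Position 6 ('c'): new char, reset run to 1
  Position 7 ('b'): new char, reset run to 1
  Position 8 ('a'): new char, reset run to 1
Longest run: 'b' with length 3

3


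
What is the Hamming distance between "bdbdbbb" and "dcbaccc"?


Comparing "bdbdbbb" and "dcbaccc" position by position:
  Position 0: 'b' vs 'd' => differ
  Position 1: 'd' vs 'c' => differ
  Position 2: 'b' vs 'b' => same
  Position 3: 'd' vs 'a' => differ
  Position 4: 'b' vs 'c' => differ
  Position 5: 'b' vs 'c' => differ
  Position 6: 'b' vs 'c' => differ
Total differences (Hamming distance): 6

6


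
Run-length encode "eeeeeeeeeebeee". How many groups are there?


Input: eeeeeeeeeebeee
Scanning for consecutive runs:
  Group 1: 'e' x 10 (positions 0-9)
  Group 2: 'b' x 1 (positions 10-10)
  Group 3: 'e' x 3 (positions 11-13)
Total groups: 3

3


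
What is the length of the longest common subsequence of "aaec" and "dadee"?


LCS of "aaec" and "dadee"
DP table:
           d    a    d    e    e
      0    0    0    0    0    0
  a   0    0    1    1    1    1
  a   0    0    1    1    1    1
  e   0    0    1    1    2    2
  c   0    0    1    1    2    2
LCS length = dp[4][5] = 2

2


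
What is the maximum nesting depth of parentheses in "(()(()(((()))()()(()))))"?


Input: "(()(()(((()))()()(()))))"
Tracking depth:
  Position 0 '(': depth becomes 1
  Position 1 '(': depth becomes 2
  Position 2 ')': depth becomes 1
  Position 3 '(': depth becomes 2
  Position 4 '(': depth becomes 3
  Position 5 ')': depth becomes 2
  Position 6 '(': depth becomes 3
  Position 7 '(': depth becomes 4
  Position 8 '(': depth becomes 5
  Position 9 '(': depth becomes 6
  Position 10 ')': depth becomes 5
  Position 11 ')': depth becomes 4
  Position 12 ')': depth becomes 3
  Position 13 '(': depth becomes 4
  Position 14 ')': depth becomes 3
  Position 15 '(': depth becomes 4
  Position 16 ')': depth becomes 3
  Position 17 '(': depth becomes 4
  Position 18 '(': depth becomes 5
  Position 19 ')': depth becomes 4
  Position 20 ')': depth becomes 3
  Position 21 ')': depth becomes 2
  Position 22 ')': depth becomes 1
  Position 23 ')': depth becomes 0
Maximum depth reached: 6

6


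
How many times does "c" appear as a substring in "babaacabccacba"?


Searching for "c" in "babaacabccacba"
Scanning each position:
  Position 0: "b" => no
  Position 1: "a" => no
  Position 2: "b" => no
  Position 3: "a" => no
  Position 4: "a" => no
  Position 5: "c" => MATCH
  Position 6: "a" => no
  Position 7: "b" => no
  Position 8: "c" => MATCH
  Position 9: "c" => MATCH
  Position 10: "a" => no
  Position 11: "c" => MATCH
  Position 12: "b" => no
  Position 13: "a" => no
Total occurrences: 4

4


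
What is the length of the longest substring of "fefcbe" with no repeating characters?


Input: "fefcbe"
Sliding window (track last position of each char):
  Position 0 ('f'): window [0,0] length 1 -- new best
  Position 1 ('e'): window [0,1] length 2 -- new best
  Position 2 ('f'): repeat (last at 0), move window start to 1
  Position 2 ('f'): window [1,2] length 2
  Position 3 ('c'): window [1,3] length 3 -- new best
  Position 4 ('b'): window [1,4] length 4 -- new best
  Position 5 ('e'): repeat (last at 1), move window start to 2
  Position 5 ('e'): window [2,5] length 4
Longest substring with no repeats: "efcb" with length 4

4


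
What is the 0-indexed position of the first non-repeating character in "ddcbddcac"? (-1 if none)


Input: ddcbddcac
Character frequencies:
  'a': 1
  'b': 1
  'c': 3
  'd': 4
Scanning left to right for freq == 1:
  Position 0 ('d'): freq=4, skip
  Position 1 ('d'): freq=4, skip
  Position 2 ('c'): freq=3, skip
  Position 3 ('b'): unique! => answer = 3

3


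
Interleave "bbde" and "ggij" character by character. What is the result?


Interleaving "bbde" and "ggij":
  Position 0: 'b' from first, 'g' from second => "bg"
  Position 1: 'b' from first, 'g' from second => "bg"
  Position 2: 'd' from first, 'i' from second => "di"
  Position 3: 'e' from first, 'j' from second => "ej"
Result: bgbgdiej

bgbgdiej


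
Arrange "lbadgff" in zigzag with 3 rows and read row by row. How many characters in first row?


Zigzag "lbadgff" into 3 rows:
Placing characters:
  'l' => row 0
  'b' => row 1
  'a' => row 2
  'd' => row 1
  'g' => row 0
  'f' => row 1
  'f' => row 2
Rows:
  Row 0: "lg"
  Row 1: "bdf"
  Row 2: "af"
First row length: 2

2


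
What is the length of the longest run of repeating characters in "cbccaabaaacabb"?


Input: "cbccaabaaacabb"
Scanning for longest run:
  Position 1 ('b'): new char, reset run to 1
  Position 2 ('c'): new char, reset run to 1
  Position 3 ('c'): continues run of 'c', length=2
  Position 4 ('a'): new char, reset run to 1
  Position 5 ('a'): continues run of 'a', length=2
  Position 6 ('b'): new char, reset run to 1
  Position 7 ('a'): new char, reset run to 1
  Position 8 ('a'): continues run of 'a', length=2
  Position 9 ('a'): continues run of 'a', length=3
  Position 10 ('c'): new char, reset run to 1
  Position 11 ('a'): new char, reset run to 1
  Position 12 ('b'): new char, reset run to 1
  Position 13 ('b'): continues run of 'b', length=2
Longest run: 'a' with length 3

3


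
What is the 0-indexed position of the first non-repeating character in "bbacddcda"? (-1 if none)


Input: bbacddcda
Character frequencies:
  'a': 2
  'b': 2
  'c': 2
  'd': 3
Scanning left to right for freq == 1:
  Position 0 ('b'): freq=2, skip
  Position 1 ('b'): freq=2, skip
  Position 2 ('a'): freq=2, skip
  Position 3 ('c'): freq=2, skip
  Position 4 ('d'): freq=3, skip
  Position 5 ('d'): freq=3, skip
  Position 6 ('c'): freq=2, skip
  Position 7 ('d'): freq=3, skip
  Position 8 ('a'): freq=2, skip
  No unique character found => answer = -1

-1


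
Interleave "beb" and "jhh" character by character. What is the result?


Interleaving "beb" and "jhh":
  Position 0: 'b' from first, 'j' from second => "bj"
  Position 1: 'e' from first, 'h' from second => "eh"
  Position 2: 'b' from first, 'h' from second => "bh"
Result: bjehbh

bjehbh


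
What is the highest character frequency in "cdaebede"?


Input: cdaebede
Character counts:
  'a': 1
  'b': 1
  'c': 1
  'd': 2
  'e': 3
Maximum frequency: 3

3


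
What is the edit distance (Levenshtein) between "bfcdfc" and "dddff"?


Computing edit distance: "bfcdfc" -> "dddff"
DP table:
           d    d    d    f    f
      0    1    2    3    4    5
  b   1    1    2    3    4    5
  f   2    2    2    3    3    4
  c   3    3    3    3    4    4
  d   4    3    3    3    4    5
  f   5    4    4    4    3    4
  c   6    5    5    5    4    4
Edit distance = dp[6][5] = 4

4


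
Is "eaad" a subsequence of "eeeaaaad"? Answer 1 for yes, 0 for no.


Check if "eaad" is a subsequence of "eeeaaaad"
Greedy scan:
  Position 0 ('e'): matches sub[0] = 'e'
  Position 1 ('e'): no match needed
  Position 2 ('e'): no match needed
  Position 3 ('a'): matches sub[1] = 'a'
  Position 4 ('a'): matches sub[2] = 'a'
  Position 5 ('a'): no match needed
  Position 6 ('a'): no match needed
  Position 7 ('d'): matches sub[3] = 'd'
All 4 characters matched => is a subsequence

1


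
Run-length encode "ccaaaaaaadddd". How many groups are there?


Input: ccaaaaaaadddd
Scanning for consecutive runs:
  Group 1: 'c' x 2 (positions 0-1)
  Group 2: 'a' x 7 (positions 2-8)
  Group 3: 'd' x 4 (positions 9-12)
Total groups: 3

3


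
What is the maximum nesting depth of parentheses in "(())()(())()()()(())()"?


Input: "(())()(())()()()(())()"
Tracking depth:
  Position 0 '(': depth becomes 1
  Position 1 '(': depth becomes 2
  Position 2 ')': depth becomes 1
  Position 3 ')': depth becomes 0
  Position 4 '(': depth becomes 1
  Position 5 ')': depth becomes 0
  Position 6 '(': depth becomes 1
  Position 7 '(': depth becomes 2
  Position 8 ')': depth becomes 1
  Position 9 ')': depth becomes 0
  Position 10 '(': depth becomes 1
  Position 11 ')': depth becomes 0
  Position 12 '(': depth becomes 1
  Position 13 ')': depth becomes 0
  Position 14 '(': depth becomes 1
  Position 15 ')': depth becomes 0
  Position 16 '(': depth becomes 1
  Position 17 '(': depth becomes 2
  Position 18 ')': depth becomes 1
  Position 19 ')': depth becomes 0
  Position 20 '(': depth becomes 1
  Position 21 ')': depth becomes 0
Maximum depth reached: 2

2


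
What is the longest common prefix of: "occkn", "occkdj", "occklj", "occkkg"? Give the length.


Words: occkn, occkdj, occklj, occkkg
  Position 0: all 'o' => match
  Position 1: all 'c' => match
  Position 2: all 'c' => match
  Position 3: all 'k' => match
  Position 4: ('n', 'd', 'l', 'k') => mismatch, stop
LCP = "occk" (length 4)

4


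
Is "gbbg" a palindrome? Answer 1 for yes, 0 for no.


Input: gbbg
Reversed: gbbg
  Compare pos 0 ('g') with pos 3 ('g'): match
  Compare pos 1 ('b') with pos 2 ('b'): match
Result: palindrome

1


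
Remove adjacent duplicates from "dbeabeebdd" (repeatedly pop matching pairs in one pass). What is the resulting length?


Input: dbeabeebdd
Stack-based adjacent duplicate removal:
  Read 'd': push. Stack: d
  Read 'b': push. Stack: db
  Read 'e': push. Stack: dbe
  Read 'a': push. Stack: dbea
  Read 'b': push. Stack: dbeab
  Read 'e': push. Stack: dbeabe
  Read 'e': matches stack top 'e' => pop. Stack: dbeab
  Read 'b': matches stack top 'b' => pop. Stack: dbea
  Read 'd': push. Stack: dbead
  Read 'd': matches stack top 'd' => pop. Stack: dbea
Final stack: "dbea" (length 4)

4


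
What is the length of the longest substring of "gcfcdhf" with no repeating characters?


Input: "gcfcdhf"
Sliding window (track last position of each char):
  Position 0 ('g'): window [0,0] length 1 -- new best
  Position 1 ('c'): window [0,1] length 2 -- new best
  Position 2 ('f'): window [0,2] length 3 -- new best
  Position 3 ('c'): repeat (last at 1), move window start to 2
  Position 3 ('c'): window [2,3] length 2
  Position 4 ('d'): window [2,4] length 3
  Position 5 ('h'): window [2,5] length 4 -- new best
  Position 6 ('f'): repeat (last at 2), move window start to 3
  Position 6 ('f'): window [3,6] length 4
Longest substring with no repeats: "fcdh" with length 4

4


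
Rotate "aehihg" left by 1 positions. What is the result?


Input: "aehihg", rotate left by 1
First 1 characters: "a"
Remaining characters: "ehihg"
Concatenate remaining + first: "ehihg" + "a" = "ehihga"

ehihga


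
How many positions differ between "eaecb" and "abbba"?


Comparing "eaecb" and "abbba" position by position:
  Position 0: 'e' vs 'a' => DIFFER
  Position 1: 'a' vs 'b' => DIFFER
  Position 2: 'e' vs 'b' => DIFFER
  Position 3: 'c' vs 'b' => DIFFER
  Position 4: 'b' vs 'a' => DIFFER
Positions that differ: 5

5


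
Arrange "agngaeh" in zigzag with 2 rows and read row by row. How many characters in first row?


Zigzag "agngaeh" into 2 rows:
Placing characters:
  'a' => row 0
  'g' => row 1
  'n' => row 0
  'g' => row 1
  'a' => row 0
  'e' => row 1
  'h' => row 0
Rows:
  Row 0: "anah"
  Row 1: "gge"
First row length: 4

4


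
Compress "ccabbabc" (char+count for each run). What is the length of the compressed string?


Input: ccabbabc
Runs:
  'c' x 2 => "c2"
  'a' x 1 => "a1"
  'b' x 2 => "b2"
  'a' x 1 => "a1"
  'b' x 1 => "b1"
  'c' x 1 => "c1"
Compressed: "c2a1b2a1b1c1"
Compressed length: 12

12


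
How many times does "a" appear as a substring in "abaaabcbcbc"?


Searching for "a" in "abaaabcbcbc"
Scanning each position:
  Position 0: "a" => MATCH
  Position 1: "b" => no
  Position 2: "a" => MATCH
  Position 3: "a" => MATCH
  Position 4: "a" => MATCH
  Position 5: "b" => no
  Position 6: "c" => no
  Position 7: "b" => no
  Position 8: "c" => no
  Position 9: "b" => no
  Position 10: "c" => no
Total occurrences: 4

4


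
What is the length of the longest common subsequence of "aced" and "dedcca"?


LCS of "aced" and "dedcca"
DP table:
           d    e    d    c    c    a
      0    0    0    0    0    0    0
  a   0    0    0    0    0    0    1
  c   0    0    0    0    1    1    1
  e   0    0    1    1    1    1    1
  d   0    1    1    2    2    2    2
LCS length = dp[4][6] = 2

2


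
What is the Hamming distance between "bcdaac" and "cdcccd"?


Comparing "bcdaac" and "cdcccd" position by position:
  Position 0: 'b' vs 'c' => differ
  Position 1: 'c' vs 'd' => differ
  Position 2: 'd' vs 'c' => differ
  Position 3: 'a' vs 'c' => differ
  Position 4: 'a' vs 'c' => differ
  Position 5: 'c' vs 'd' => differ
Total differences (Hamming distance): 6

6
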